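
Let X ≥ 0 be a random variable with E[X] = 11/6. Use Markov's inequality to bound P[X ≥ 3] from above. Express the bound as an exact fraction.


μ = E[X] = 11/6, a = 3.
Markov: P[X ≥ 3] ≤ μ/a = (11/6)/3 = 11/18.
Numerically: ≈ 0.61111.
(Since a = 3 > μ = 1.83333, the bound 11/18 is < 1 and informative.)

P[X ≥ 3] ≤ 11/18 ≈ 0.61111.


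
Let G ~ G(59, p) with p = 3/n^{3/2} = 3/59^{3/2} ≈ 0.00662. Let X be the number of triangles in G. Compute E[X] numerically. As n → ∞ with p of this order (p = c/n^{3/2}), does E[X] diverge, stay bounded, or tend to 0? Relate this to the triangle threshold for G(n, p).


Number of potential triangles: C(59, 3) = 32509.
Each occurs with probability p³ ≈ (0.00662)³ ≈ 2.90088e-07.
By linearity: E[X] = C(59, 3)·p³ ≈ 32509 · 2.90088e-07 ≈ 0.009.
Since α = 3/2 > 1, p = c/n^{3/2} = o(1/n) is below the triangle threshold p ~ 1/n. Asymptotically E[X] ~ (c³/6)·n^{3(1−α)} = (3³/6)·n^{-1.5} → 0, so by Markov's inequality G has no triangles w.h.p.

E[X] ≈ 0.009; in regime p = Θ(1/n^{3/2}) E[X] tends to 0 (below the triangle threshold p ~ 1/n).


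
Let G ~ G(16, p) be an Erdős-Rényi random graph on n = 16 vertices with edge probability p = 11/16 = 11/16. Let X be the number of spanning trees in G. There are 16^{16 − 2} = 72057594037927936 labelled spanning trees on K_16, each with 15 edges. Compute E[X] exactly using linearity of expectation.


K_16 has 16^{16 − 2} = 72057594037927936 labelled spanning trees.
For each such spanning tree H, let X_H = 1 if all 15 edges of H are present in G. Then P[X_H = 1] = p^{15} = (11/16)^{15} = 4177248169415651/1152921504606846976.
By linearity of expectation: E[X] = Σ_H E[X_H] = 72057594037927936 · p^{15} = 72057594037927936 · 4177248169415651/1152921504606846976 = 4177248169415651/16.
Numerically: E[X] ≈ 2.61078e+14.

E[X] = 72057594037927936 · (11/16)^{15} = 4177248169415651/16 ≈ 2.61078e+14.


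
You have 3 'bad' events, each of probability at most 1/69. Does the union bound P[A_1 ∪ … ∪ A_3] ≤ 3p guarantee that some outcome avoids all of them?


Union bound: P[∪_{i=1}^{3} A_i] ≤ Σ_i P[A_i] ≤ 3·p = 3·(1/69) = 1/23.
Numerically: 1/23 ≈ 0.043478.
Is 1/23 < 1? YES.
Since P[∪ A_i] ≤ 1/23 < 1, the complement has P[∩ A_i^c] ≥ 1 − 1/23 = 22/23 > 0, so some outcome avoids every A_i.

3·p = 1/23 ≈ 0.043478; existence CERTIFIED by the union bound.


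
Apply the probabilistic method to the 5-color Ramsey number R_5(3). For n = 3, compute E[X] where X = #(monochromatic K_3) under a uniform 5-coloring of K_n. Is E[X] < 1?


E[X] = C(3, 3) · 5^{1 − 3} = 1 · 5^{−2} = 1/25.
As a reduced fraction: E[X] = 1/25 ≈ 0.04000.
Is E[X] < 1? YES.
Since E[X] < 1, there exists a 5-coloring of K_{3} with no monochromatic K_3; hence R_5(3) > 3.

E[X] = 1/25 ≈ 0.04000; E[X] < 1, so R_5(3) > 3.


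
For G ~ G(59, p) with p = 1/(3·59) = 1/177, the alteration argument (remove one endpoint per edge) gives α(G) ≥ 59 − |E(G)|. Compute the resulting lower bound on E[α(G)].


E[|E(G)|] = C(59, 2)·p = 1711 · (1/177) = 29/3.
E[α(G)] ≥ n − E[|E(G)|] = 59 − 29/3 = 148/3.
Numerically: ≈ 49.33333.
(This is only a lower bound; the true E[α(G)] may be larger.)

E[α(G)] ≥ 148/3 ≈ 49.33333.


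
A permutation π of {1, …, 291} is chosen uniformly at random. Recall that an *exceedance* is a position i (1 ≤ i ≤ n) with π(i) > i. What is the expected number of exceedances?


Write X = Σ_{i=1}^{291} X_i, where X_i = 1_{π(i) > i}.
For each fixed i, π(i) is uniform over {1, …, 291} (marginal of a uniform permutation), so P[π(i) > i] = (n − i)/n. Summing: Σ_{i=1}^{291} (n − i)/n = (0 + 1 + … + 290)/291 = 291(291 − 1)/(2·291) = (291 − 1)/2.
Hence E[X] = Σ_{i=1}^{291} (291 − i)/291 = 145 ≈ 145.000000.

E[X] = 145 = 145.000000.


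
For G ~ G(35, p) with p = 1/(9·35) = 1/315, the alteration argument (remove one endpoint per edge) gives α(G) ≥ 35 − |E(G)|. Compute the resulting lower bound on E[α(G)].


E[|E(G)|] = C(35, 2)·p = 595 · (1/315) = 17/9.
E[α(G)] ≥ n − E[|E(G)|] = 35 − 17/9 = 298/9.
Numerically: ≈ 33.11111.
(This is only a lower bound; the true E[α(G)] may be larger.)

E[α(G)] ≥ 298/9 ≈ 33.11111.


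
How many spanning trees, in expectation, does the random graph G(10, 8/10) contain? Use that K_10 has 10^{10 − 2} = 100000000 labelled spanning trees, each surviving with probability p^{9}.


K_10 has 10^{10 − 2} = 100000000 labelled spanning trees.
For each such spanning tree H, let X_H = 1 if all 9 edges of H are present in G. Then P[X_H = 1] = p^{9} = (4/5)^{9} = 262144/1953125.
By linearity of expectation: E[X] = Σ_H E[X_H] = 100000000 · p^{9} = 100000000 · 262144/1953125 = 67108864/5.
Numerically: E[X] ≈ 1.342e+07.

E[X] = 100000000 · (4/5)^{9} = 67108864/5 ≈ 1.342e+07.


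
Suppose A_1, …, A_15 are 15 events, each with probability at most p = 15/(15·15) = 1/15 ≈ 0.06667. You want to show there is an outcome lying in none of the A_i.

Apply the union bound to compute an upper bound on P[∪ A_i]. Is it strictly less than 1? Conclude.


Union bound: P[∪_{i=1}^{15} A_i] ≤ Σ_i P[A_i] ≤ 15·p = 15·(1/15) = 1.
Numerically: 1 ≈ 1.00000.
Is 1 < 1? NO.
Since the bound 1 is ≥ 1, the union bound is uninformative here; it does NOT by itself certify existence.

15·p = 1 ≈ 1.00000; existence NOT certified by the union bound.


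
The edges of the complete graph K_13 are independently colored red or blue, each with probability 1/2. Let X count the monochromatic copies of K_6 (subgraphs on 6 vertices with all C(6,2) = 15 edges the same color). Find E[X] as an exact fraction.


Let X = Σ_S X_S over the C(13, 6) = 1716 subsets S of size 6, where X_S = 1 if the K_6 on S is monochromatic.
For a fixed S, the K_6 on S has C(6, 2) = 15 edges. P[all 15 edges red] = (1/2)^15, and likewise for blue, so P[monochromatic] = 2·(1/2)^15 = 2^{1 − 15} = 1/16384.
Summing: E[X] = C(13, 6) · 2^{1 − 15} = 1716 · 1/16384 = 429/4096.
Numerically: E[X] ≈ 0.1047.

E[X] = C(13,6)·2^(1−C(6,2)) = 429/4096 ≈ 0.1047.


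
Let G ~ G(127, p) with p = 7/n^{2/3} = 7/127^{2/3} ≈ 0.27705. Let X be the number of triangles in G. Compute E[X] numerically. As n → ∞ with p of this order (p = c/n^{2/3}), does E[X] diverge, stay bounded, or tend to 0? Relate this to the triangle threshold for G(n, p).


Number of potential triangles: C(127, 3) = 333375.
Each occurs with probability p³ ≈ (0.27705)³ ≈ 2.1266043e-02.
By linearity: E[X] = C(127, 3)·p³ ≈ 333375 · 2.1266043e-02 ≈ 7089.56693.
Since α = 2/3 < 1, p = c/n^{2/3} ≫ 1/n is above the triangle threshold p ~ 1/n. Asymptotically E[X] ~ (c³/6)·n^{3(1−α)} = (7³/6)·n^{1} → ∞; triangles are abundant w.h.p.

E[X] ≈ 7089.56693; in regime p = Θ(1/n^{2/3}) E[X] diverges (above the triangle threshold p ~ 1/n).


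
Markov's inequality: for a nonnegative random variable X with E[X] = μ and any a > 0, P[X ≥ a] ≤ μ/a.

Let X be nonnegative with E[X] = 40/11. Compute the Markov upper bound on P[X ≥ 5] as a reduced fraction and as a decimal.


μ = E[X] = 40/11, a = 5.
Markov: P[X ≥ 5] ≤ μ/a = (40/11)/5 = 8/11.
Numerically: ≈ 0.727273.
(Since a = 5 > μ = 3.636364, the bound 8/11 is < 1 and informative.)

P[X ≥ 5] ≤ 8/11 ≈ 0.727273.


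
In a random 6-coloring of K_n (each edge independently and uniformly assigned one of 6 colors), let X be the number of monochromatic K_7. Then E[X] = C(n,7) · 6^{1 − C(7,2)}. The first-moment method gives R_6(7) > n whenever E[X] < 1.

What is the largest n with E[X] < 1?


We need C(n, 7) · 6^{1 − 21} < 1, i.e. C(n, 7) < 6^{21 − 1} = 3656158440062976.
Check values of n near the boundary:
  n = 562: C(562, 7) = 3384017972944752; 3384017972944752 < 3656158440062976? YES
  n = 563: C(563, 7) = 3426622515769596; 3426622515769596 < 3656158440062976? YES
  n = 564: C(564, 7) = 3469685994423792; 3469685994423792 < 3656158440062976? YES
  n = 565: C(565, 7) = 3513212521235560; 3513212521235560 < 3656158440062976? YES
  n = 566: C(566, 7) = 3557206237959440; 3557206237959440 < 3656158440062976? YES
  n = 567: C(567, 7) = 3601671315933933; 3601671315933933 < 3656158440062976? YES
  n = 568: C(568, 7) = 3646611956239704; 3646611956239704 < 3656158440062976? YES
  n = 569: C(569, 7) = 3692032389858348; 3692032389858348 < 3656158440062976? NO
  n = 570: C(570, 7) = 3737936877831720; 3737936877831720 < 3656158440062976? NO
The largest n with C(n, 7) < 3656158440062976 is n = 568 (where E[X] = 16882462760369/16926659444736 ≈ 0.9974). Hence R_6(7) > 568, i.e. R_6(7) ≥ 569.

Largest n = 568; hence R_6(7) > 568.


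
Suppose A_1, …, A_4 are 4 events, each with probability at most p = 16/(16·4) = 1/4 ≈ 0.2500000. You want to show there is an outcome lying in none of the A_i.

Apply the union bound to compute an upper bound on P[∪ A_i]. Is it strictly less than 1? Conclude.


Union bound: P[∪_{i=1}^{4} A_i] ≤ Σ_i P[A_i] ≤ 4·p = 4·(1/4) = 1.
Numerically: 1 ≈ 1.0000000.
Is 1 < 1? NO.
Since the bound 1 is ≥ 1, the union bound is uninformative here; it does NOT by itself certify existence.

4·p = 1 ≈ 1.0000000; existence NOT certified by the union bound.


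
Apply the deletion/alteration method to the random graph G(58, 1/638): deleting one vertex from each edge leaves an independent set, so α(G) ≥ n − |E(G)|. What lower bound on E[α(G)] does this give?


E[|E(G)|] = C(58, 2)·p = 1653 · (1/638) = 57/22.
E[α(G)] ≥ n − E[|E(G)|] = 58 − 57/22 = 1219/22.
Numerically: ≈ 55.4091.
(This is only a lower bound; the true E[α(G)] may be larger.)

E[α(G)] ≥ 1219/22 ≈ 55.4091.


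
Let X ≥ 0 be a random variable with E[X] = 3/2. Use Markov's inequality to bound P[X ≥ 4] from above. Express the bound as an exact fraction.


μ = E[X] = 3/2, a = 4.
Markov: P[X ≥ 4] ≤ μ/a = (3/2)/4 = 3/8.
Numerically: ≈ 0.375000.
(Since a = 4 > μ = 1.500000, the bound 3/8 is < 1 and informative.)

P[X ≥ 4] ≤ 3/8 ≈ 0.375000.


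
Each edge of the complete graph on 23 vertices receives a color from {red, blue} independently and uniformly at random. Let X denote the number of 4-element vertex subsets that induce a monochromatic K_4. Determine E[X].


Let X = Σ_S X_S over the C(23, 4) = 8855 subsets S of size 4, where X_S = 1 if the K_4 on S is monochromatic.
For a fixed S, the K_4 on S has C(4, 2) = 6 edges. P[all 6 edges red] = (1/2)^6, and likewise for blue, so P[monochromatic] = 2·(1/2)^6 = 2^{1 − 6} = 1/32.
By linearity: E[X] = C(23, 4) · 2^{1 − 6} = 8855 · 1/32 = 8855/32.
Numerically: E[X] ≈ 276.718750.

E[X] = C(23,4)·2^(1−C(4,2)) = 8855/32 ≈ 276.718750.


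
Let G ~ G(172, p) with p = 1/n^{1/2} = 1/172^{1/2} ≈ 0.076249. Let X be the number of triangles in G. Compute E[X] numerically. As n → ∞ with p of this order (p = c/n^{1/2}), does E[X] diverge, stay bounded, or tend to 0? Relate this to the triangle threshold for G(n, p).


Number of potential triangles: C(172, 3) = 833340.
Each occurs with probability p³ ≈ (0.076249)³ ≈ 4.4330980e-04.
By linearity: E[X] = C(172, 3)·p³ ≈ 833340 · 4.4330980e-04 ≈ 369.42779.
Since α = 1/2 < 1, p = c/n^{1/2} ≫ 1/n is above the triangle threshold p ~ 1/n. Asymptotically E[X] ~ (c³/6)·n^{3(1−α)} = (1³/6)·n^{1.5} → ∞; triangles are abundant w.h.p.

E[X] ≈ 369.42779; in regime p = Θ(1/n^{1/2}) E[X] diverges (above the triangle threshold p ~ 1/n).


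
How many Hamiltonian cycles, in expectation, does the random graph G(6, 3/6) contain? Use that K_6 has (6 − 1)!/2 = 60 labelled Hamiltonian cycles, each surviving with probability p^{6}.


K_6 has (6 − 1)!/2 = 60 labelled Hamiltonian cycles.
For each such Hamiltonian cycle H, let X_H = 1 if all 6 edges of H are present in G. Then P[X_H = 1] = p^{6} = (1/2)^{6} = 1/64.
By linearity of expectation: E[X] = Σ_H E[X_H] = 60 · p^{6} = 60 · 1/64 = 15/16.
Numerically: E[X] ≈ 0.9375.

E[X] = 60 · (1/2)^{6} = 15/16 ≈ 0.9375.


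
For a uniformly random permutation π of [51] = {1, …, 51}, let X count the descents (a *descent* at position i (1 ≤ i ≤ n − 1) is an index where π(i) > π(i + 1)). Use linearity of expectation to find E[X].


Write X = Σ X_I over i = 1, …, 50, with X_I the indicator of one descent.
There are 50 indicators.
For each fixed i, the pair (π(i), π(i+1)) is a uniformly random ordered pair of distinct values from {1, …, 51}; by symmetry P[π(i) > π(i+1)] = 1/2.
By linearity: E[X] = 50 · (1/2) = (51 − 1) · (1/2) = 25 ≈ 25.000.

E[X] = 25 = 25.000.


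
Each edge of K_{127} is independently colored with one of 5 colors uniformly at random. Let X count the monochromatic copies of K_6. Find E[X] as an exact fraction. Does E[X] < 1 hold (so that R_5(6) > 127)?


E[X] = C(127, 6) · 5^{1 − 15} = 5169379425 · 5^{−14} = 5169379425/6103515625.
As a reduced fraction: E[X] = 206775177/244140625 ≈ 0.8469511.
Is E[X] < 1? YES.
Since E[X] < 1, there exists a 5-coloring of K_{127} with no monochromatic K_6; hence R_5(6) > 127.

E[X] = 206775177/244140625 ≈ 0.8469511; E[X] < 1, so R_5(6) > 127.


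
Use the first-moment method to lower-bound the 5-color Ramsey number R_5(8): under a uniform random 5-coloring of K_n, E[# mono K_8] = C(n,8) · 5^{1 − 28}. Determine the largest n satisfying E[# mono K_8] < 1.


We need C(n, 8) · 5^{1 − 28} < 1, i.e. C(n, 8) < 5^{28 − 1} = 7450580596923828125.
Check values of n near the boundary:
  n = 859: C(859, 8) = 7115855595170747139; 7115855595170747139 < 7450580596923828125? YES
  n = 860: C(860, 8) = 7182671140665308145; 7182671140665308145 < 7450580596923828125? YES
  n = 861: C(861, 8) = 7250034996615275865; 7250034996615275865 < 7450580596923828125? YES
  n = 862: C(862, 8) = 7317951015318931845; 7317951015318931845 < 7450580596923828125? YES
  n = 863: C(863, 8) = 7386423071602617757; 7386423071602617757 < 7450580596923828125? YES
  n = 864: C(864, 8) = 7455455062926006708; 7455455062926006708 < 7450580596923828125? NO
  n = 865: C(865, 8) = 7525050909487743060; 7525050909487743060 < 7450580596923828125? NO
The largest n with C(n, 8) < 7450580596923828125 is n = 863 (where E[X] = 7386423071602617757/7450580596923828125 ≈ 0.991). Hence R_5(8) > 863, i.e. R_5(8) ≥ 864.

Largest n = 863; hence R_5(8) > 863.


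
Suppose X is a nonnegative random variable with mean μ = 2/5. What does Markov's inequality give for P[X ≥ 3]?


μ = E[X] = 2/5, a = 3.
Markov: P[X ≥ 3] ≤ μ/a = (2/5)/3 = 2/15.
Numerically: ≈ 0.133333.
(Since a = 3 > μ = 0.400000, the bound 2/15 is < 1 and informative.)

P[X ≥ 3] ≤ 2/15 ≈ 0.133333.


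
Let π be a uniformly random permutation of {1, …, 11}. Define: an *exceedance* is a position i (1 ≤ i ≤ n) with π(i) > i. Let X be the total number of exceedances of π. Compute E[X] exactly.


Write X = Σ_{i=1}^{11} X_i, where X_i = 1_{π(i) > i}.
For each fixed i, π(i) is uniform over {1, …, 11} (marginal of a uniform permutation), so P[π(i) > i] = (n − i)/n. Summing: Σ_{i=1}^{11} (n − i)/n = (0 + 1 + … + 10)/11 = 11(11 − 1)/(2·11) = (11 − 1)/2.
Hence E[X] = Σ_{i=1}^{11} (11 − i)/11 = 5 ≈ 5.00000.

E[X] = 5 = 5.00000.


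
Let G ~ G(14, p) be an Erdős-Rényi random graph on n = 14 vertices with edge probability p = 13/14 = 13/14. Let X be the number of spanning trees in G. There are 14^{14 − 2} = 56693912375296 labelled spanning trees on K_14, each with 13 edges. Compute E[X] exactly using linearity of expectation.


K_14 has 14^{14 − 2} = 56693912375296 labelled spanning trees.
For each such spanning tree H, let X_H = 1 if all 13 edges of H are present in G. Then P[X_H = 1] = p^{13} = (13/14)^{13} = 302875106592253/793714773254144.
By linearity of expectation: E[X] = Σ_H E[X_H] = 56693912375296 · p^{13} = 56693912375296 · 302875106592253/793714773254144 = 302875106592253/14.
Numerically: E[X] ≈ 2.163e+13.

E[X] = 56693912375296 · (13/14)^{13} = 302875106592253/14 ≈ 2.163e+13.


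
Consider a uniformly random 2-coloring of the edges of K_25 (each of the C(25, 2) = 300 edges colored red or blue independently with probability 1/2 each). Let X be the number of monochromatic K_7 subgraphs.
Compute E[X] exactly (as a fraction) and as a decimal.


Let X = Σ_S X_S over the C(25, 7) = 480700 subsets S of size 7, where X_S = 1 if the K_7 on S is monochromatic.
For a fixed S, the K_7 on S has C(7, 2) = 21 edges. P[all 21 edges red] = (1/2)^21, and likewise for blue, so P[monochromatic] = 2·(1/2)^21 = 2^{1 − 21} = 1/1048576.
By linearity of expectation: E[X] = C(25, 7) · 2^{1 − 21} = 480700 · 1/1048576 = 120175/262144.
Numerically: E[X] ≈ 0.458.

E[X] = C(25,7)·2^(1−C(7,2)) = 120175/262144 ≈ 0.458.


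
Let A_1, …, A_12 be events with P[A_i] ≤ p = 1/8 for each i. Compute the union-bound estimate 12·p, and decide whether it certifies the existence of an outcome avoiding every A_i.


Union bound: P[∪_{i=1}^{12} A_i] ≤ Σ_i P[A_i] ≤ 12·p = 12·(1/8) = 3/2.
Numerically: 3/2 ≈ 1.500.
Is 3/2 < 1? NO.
Since the bound 3/2 is ≥ 1, the union bound is uninformative here; it does NOT by itself certify existence.

12·p = 3/2 ≈ 1.500; existence NOT certified by the union bound.


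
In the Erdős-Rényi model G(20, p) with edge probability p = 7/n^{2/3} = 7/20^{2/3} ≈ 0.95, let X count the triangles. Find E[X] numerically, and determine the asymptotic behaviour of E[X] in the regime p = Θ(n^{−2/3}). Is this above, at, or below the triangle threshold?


Number of potential triangles: C(20, 3) = 1140.
Each occurs with probability p³ ≈ (0.95)³ ≈ 8.57500e-01.
By linearity: E[X] = C(20, 3)·p³ ≈ 1140 · 8.57500e-01 ≈ 977.550.
Since α = 2/3 < 1, p = c/n^{2/3} ≫ 1/n is above the triangle threshold p ~ 1/n. Asymptotically E[X] ~ (c³/6)·n^{3(1−α)} = (7³/6)·n^{1} → ∞; triangles are abundant w.h.p.

E[X] ≈ 977.550; in regime p = Θ(1/n^{2/3}) E[X] diverges (above the triangle threshold p ~ 1/n).


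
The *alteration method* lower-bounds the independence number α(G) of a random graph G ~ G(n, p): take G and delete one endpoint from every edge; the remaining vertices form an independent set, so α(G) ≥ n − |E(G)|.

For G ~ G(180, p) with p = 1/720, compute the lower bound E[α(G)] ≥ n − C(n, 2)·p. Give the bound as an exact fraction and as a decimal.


E[|E(G)|] = C(180, 2)·p = 16110 · (1/720) = 179/8.
E[α(G)] ≥ n − E[|E(G)|] = 180 − 179/8 = 1261/8.
Numerically: ≈ 157.625.
(This is only a lower bound; the true E[α(G)] may be larger.)

E[α(G)] ≥ 1261/8 ≈ 157.625.


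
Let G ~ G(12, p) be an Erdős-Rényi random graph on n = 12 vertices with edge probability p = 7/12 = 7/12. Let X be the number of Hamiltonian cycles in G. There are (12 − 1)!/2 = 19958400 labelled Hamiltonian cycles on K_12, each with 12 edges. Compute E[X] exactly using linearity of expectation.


K_12 has (12 − 1)!/2 = 19958400 labelled Hamiltonian cycles.
For each such Hamiltonian cycle H, let X_H = 1 if all 12 edges of H are present in G. Then P[X_H = 1] = p^{12} = (7/12)^{12} = 13841287201/8916100448256.
Summing the indicators: E[X] = Σ_H E[X_H] = 19958400 · p^{12} = 19958400 · 13841287201/8916100448256 = 26644477861925/859963392.
Numerically: E[X] ≈ 30983.

E[X] = 19958400 · (7/12)^{12} = 26644477861925/859963392 ≈ 30983.


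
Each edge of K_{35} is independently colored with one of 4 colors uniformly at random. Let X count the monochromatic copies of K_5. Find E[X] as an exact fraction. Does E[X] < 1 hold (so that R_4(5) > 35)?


E[X] = C(35, 5) · 4^{1 − 10} = 324632 · 4^{−9} = 324632/262144.
As a reduced fraction: E[X] = 40579/32768 ≈ 1.2383728.
Is E[X] < 1? NO.
Since E[X] ≥ 1, the first-moment bound is inconclusive at n = 35; it does NOT by itself certify R_4(5) > 35.

E[X] = 40579/32768 ≈ 1.2383728; E[X] ≥ 1; first-moment method inconclusive here.


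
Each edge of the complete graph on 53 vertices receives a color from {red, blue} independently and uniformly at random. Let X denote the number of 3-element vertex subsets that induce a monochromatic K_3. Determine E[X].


Let X = Σ_S X_S over the C(53, 3) = 23426 subsets S of size 3, where X_S = 1 if the K_3 on S is monochromatic.
For a fixed S, the K_3 on S has C(3, 2) = 3 edges. P[all 3 edges red] = (1/2)^3, and likewise for blue, so P[monochromatic] = 2·(1/2)^3 = 2^{1 − 3} = 1/4.
Summing: E[X] = C(53, 3) · 2^{1 − 3} = 23426 · 1/4 = 11713/2.
Numerically: E[X] ≈ 5856.50000.

E[X] = C(53,3)·2^(1−C(3,2)) = 11713/2 ≈ 5856.50000.


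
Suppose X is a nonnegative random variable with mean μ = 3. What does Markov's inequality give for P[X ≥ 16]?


μ = E[X] = 3, a = 16.
Markov: P[X ≥ 16] ≤ μ/a = (3)/16 = 3/16.
Numerically: ≈ 0.188.
(Since a = 16 > μ = 3.000, the bound 3/16 is < 1 and informative.)

P[X ≥ 16] ≤ 3/16 ≈ 0.188.


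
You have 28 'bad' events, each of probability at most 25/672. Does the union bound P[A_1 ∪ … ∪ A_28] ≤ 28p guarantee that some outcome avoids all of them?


Union bound: P[∪_{i=1}^{28} A_i] ≤ Σ_i P[A_i] ≤ 28·p = 28·(25/672) = 25/24.
Numerically: 25/24 ≈ 1.042.
Is 25/24 < 1? NO.
Since the bound 25/24 is ≥ 1, the union bound is uninformative here; it does NOT by itself certify existence.

28·p = 25/24 ≈ 1.042; existence NOT certified by the union bound.


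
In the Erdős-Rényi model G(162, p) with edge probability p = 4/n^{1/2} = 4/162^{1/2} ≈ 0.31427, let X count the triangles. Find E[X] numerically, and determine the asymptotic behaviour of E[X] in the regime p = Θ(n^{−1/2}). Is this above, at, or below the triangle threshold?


Number of potential triangles: C(162, 3) = 695520.
Each occurs with probability p³ ≈ (0.31427)³ ≈ 3.1038981e-02.
By linearity: E[X] = C(162, 3)·p³ ≈ 695520 · 3.1038981e-02 ≈ 21588.23192.
Since α = 1/2 < 1, p = c/n^{1/2} ≫ 1/n is above the triangle threshold p ~ 1/n. Asymptotically E[X] ~ (c³/6)·n^{3(1−α)} = (4³/6)·n^{1.5} → ∞; triangles are abundant w.h.p.

E[X] ≈ 21588.23192; in regime p = Θ(1/n^{1/2}) E[X] diverges (above the triangle threshold p ~ 1/n).


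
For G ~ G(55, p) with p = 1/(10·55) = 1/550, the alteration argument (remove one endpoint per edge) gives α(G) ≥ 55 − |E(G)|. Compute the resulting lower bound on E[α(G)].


E[|E(G)|] = C(55, 2)·p = 1485 · (1/550) = 27/10.
E[α(G)] ≥ n − E[|E(G)|] = 55 − 27/10 = 523/10.
Numerically: ≈ 52.300000.
(This is only a lower bound; the true E[α(G)] may be larger.)

E[α(G)] ≥ 523/10 ≈ 52.300000.


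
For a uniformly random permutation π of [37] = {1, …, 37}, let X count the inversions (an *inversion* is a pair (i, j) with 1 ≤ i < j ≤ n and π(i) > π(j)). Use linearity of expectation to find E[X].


Write X = Σ X_I over the C(37, 2) = 666 pairs i < j, with X_I the indicator of one inversion.
There are 666 indicators.
For each fixed pair i < j, the values π(i) and π(j) are two distinct elements of {1, …, 37} in uniformly random order; by symmetry P[π(i) > π(j)] = 1/2.
By linearity: E[X] = 666 · (1/2) = C(37, 2) · (1/2) = 666/2 = 333 ≈ 333.0000.

E[X] = 333 = 333.0000.


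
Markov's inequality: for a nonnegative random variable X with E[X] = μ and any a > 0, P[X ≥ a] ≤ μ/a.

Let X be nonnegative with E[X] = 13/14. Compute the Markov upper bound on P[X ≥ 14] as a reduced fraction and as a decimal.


μ = E[X] = 13/14, a = 14.
Markov: P[X ≥ 14] ≤ μ/a = (13/14)/14 = 13/196.
Numerically: ≈ 0.066327.
(Since a = 14 > μ = 0.928571, the bound 13/196 is < 1 and informative.)

P[X ≥ 14] ≤ 13/196 ≈ 0.066327.


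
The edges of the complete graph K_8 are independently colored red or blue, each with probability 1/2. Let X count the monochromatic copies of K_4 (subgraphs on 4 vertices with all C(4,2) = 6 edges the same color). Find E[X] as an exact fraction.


Let X = Σ_S X_S over the C(8, 4) = 70 subsets S of size 4, where X_S = 1 if the K_4 on S is monochromatic.
For a fixed S, the K_4 on S has C(4, 2) = 6 edges. P[all 6 edges red] = (1/2)^6, and likewise for blue, so P[monochromatic] = 2·(1/2)^6 = 2^{1 − 6} = 1/32.
Summing: E[X] = C(8, 4) · 2^{1 − 6} = 70 · 1/32 = 35/16.
Numerically: E[X] ≈ 2.1875.

E[X] = C(8,4)·2^(1−C(4,2)) = 35/16 ≈ 2.1875.


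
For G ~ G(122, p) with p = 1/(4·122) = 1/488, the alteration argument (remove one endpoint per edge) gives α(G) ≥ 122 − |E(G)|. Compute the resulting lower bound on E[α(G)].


E[|E(G)|] = C(122, 2)·p = 7381 · (1/488) = 121/8.
E[α(G)] ≥ n − E[|E(G)|] = 122 − 121/8 = 855/8.
Numerically: ≈ 106.8750.
(This is only a lower bound; the true E[α(G)] may be larger.)

E[α(G)] ≥ 855/8 ≈ 106.8750.


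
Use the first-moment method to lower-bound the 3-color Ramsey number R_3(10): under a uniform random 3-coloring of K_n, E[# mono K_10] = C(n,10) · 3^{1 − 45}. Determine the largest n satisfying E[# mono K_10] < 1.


We need C(n, 10) · 3^{1 − 45} < 1, i.e. C(n, 10) < 3^{45 − 1} = 984770902183611232881.
Check values of n near the boundary:
  n = 569: C(569, 10) = 905357721286137524328; 905357721286137524328 < 984770902183611232881? YES
  n = 570: C(570, 10) = 921524823451961408691; 921524823451961408691 < 984770902183611232881? YES
  n = 571: C(571, 10) = 937951290893172842001; 937951290893172842001 < 984770902183611232881? YES
  n = 572: C(572, 10) = 954640815642161682606; 954640815642161682606 < 984770902183611232881? YES
  n = 573: C(573, 10) = 971597135635805762226; 971597135635805762226 < 984770902183611232881? YES
  n = 574: C(574, 10) = 988824035203816502691; 988824035203816502691 < 984770902183611232881? NO
  n = 575: C(575, 10) = 1006325345561406175305; 1006325345561406175305 < 984770902183611232881? NO
  n = 576: C(576, 10) = 1024104945306307344480; 1024104945306307344480 < 984770902183611232881? NO
The largest n with C(n, 10) < 984770902183611232881 is n = 573 (where E[X] = 35985079097622435638/36472996377170786403 ≈ 0.987). Hence R_3(10) > 573, i.e. R_3(10) ≥ 574.

Largest n = 573; hence R_3(10) > 573.


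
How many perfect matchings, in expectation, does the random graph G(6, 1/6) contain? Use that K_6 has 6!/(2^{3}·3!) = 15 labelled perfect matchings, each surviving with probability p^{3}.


K_6 has 6!/(2^{3}·3!) = 15 labelled perfect matchings.
For each such perfect matching H, let X_H = 1 if all 3 edges of H are present in G. Then P[X_H = 1] = p^{3} = (1/6)^{3} = 1/216.
By linearity: E[X] = Σ_H E[X_H] = 15 · p^{3} = 15 · 1/216 = 5/72.
Numerically: E[X] ≈ 0.0694.

E[X] = 15 · (1/6)^{3} = 5/72 ≈ 0.0694.


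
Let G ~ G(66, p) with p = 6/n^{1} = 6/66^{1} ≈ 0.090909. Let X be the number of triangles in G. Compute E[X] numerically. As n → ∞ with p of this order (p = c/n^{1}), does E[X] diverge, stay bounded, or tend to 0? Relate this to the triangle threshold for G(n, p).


Number of potential triangles: C(66, 3) = 45760.
Each occurs with probability p³ ≈ (0.090909)³ ≈ 7.5131480e-04.
By linearity: E[X] = C(66, 3)·p³ ≈ 45760 · 7.5131480e-04 ≈ 34.38017.
Here α = 1, so p = 6/n is exactly at the triangle threshold p ~ 1/n. Asymptotically E[X] → c³/6 = 6³/6 = 36 ≈ 36.00000, a bounded constant. In this regime the triangle count is asymptotically Poisson(c³/6).

E[X] ≈ 34.38017; in regime p = Θ(1/n^{1}) E[X] stays bounded (at the triangle threshold p ~ 1/n).


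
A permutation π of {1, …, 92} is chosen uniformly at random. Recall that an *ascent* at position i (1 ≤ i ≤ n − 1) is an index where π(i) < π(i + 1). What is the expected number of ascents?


Write X = Σ X_I over i = 1, …, 91, with X_I the indicator of one ascent.
There are 91 indicators.
For each fixed i, the pair (π(i), π(i+1)) is a uniformly random ordered pair of distinct values from {1, …, 92}; by symmetry P[π(i) < π(i+1)] = 1/2.
By linearity: E[X] = 91 · (1/2) = (92 − 1) · (1/2) = 91/2 ≈ 45.5000.

E[X] = 91/2 = 45.5000.


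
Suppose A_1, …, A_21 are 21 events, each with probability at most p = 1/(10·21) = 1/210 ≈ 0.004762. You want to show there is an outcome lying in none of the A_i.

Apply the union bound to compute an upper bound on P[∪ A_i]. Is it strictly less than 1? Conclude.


Union bound: P[∪_{i=1}^{21} A_i] ≤ Σ_i P[A_i] ≤ 21·p = 21·(1/210) = 1/10.
Numerically: 1/10 ≈ 0.100000.
Is 1/10 < 1? YES.
Since P[∪ A_i] ≤ 1/10 < 1, the complement has P[∩ A_i^c] ≥ 1 − 1/10 = 9/10 > 0, so some outcome avoids every A_i.

21·p = 1/10 ≈ 0.100000; existence CERTIFIED by the union bound.


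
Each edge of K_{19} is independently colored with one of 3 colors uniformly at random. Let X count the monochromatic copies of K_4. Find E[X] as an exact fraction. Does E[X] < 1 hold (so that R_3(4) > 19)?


E[X] = C(19, 4) · 3^{1 − 6} = 3876 · 3^{−5} = 3876/243.
As a reduced fraction: E[X] = 1292/81 ≈ 15.95062.
Is E[X] < 1? NO.
Since E[X] ≥ 1, the first-moment bound is inconclusive at n = 19; it does NOT by itself certify R_3(4) > 19.

E[X] = 1292/81 ≈ 15.95062; E[X] ≥ 1; first-moment method inconclusive here.


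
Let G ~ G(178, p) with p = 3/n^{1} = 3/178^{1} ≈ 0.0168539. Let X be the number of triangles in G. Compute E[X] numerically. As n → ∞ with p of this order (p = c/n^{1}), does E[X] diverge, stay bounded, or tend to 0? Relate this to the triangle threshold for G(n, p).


Number of potential triangles: C(178, 3) = 924176.
Each occurs with probability p³ ≈ (0.0168539)³ ≈ 4.78744455e-06.
By linearity: E[X] = C(178, 3)·p³ ≈ 924176 · 4.78744455e-06 ≈ 4.424441.
Here α = 1, so p = 3/n is exactly at the triangle threshold p ~ 1/n. Asymptotically E[X] → c³/6 = 3³/6 = 9/2 ≈ 4.500000, a bounded constant. In this regime the triangle count is asymptotically Poisson(c³/6).

E[X] ≈ 4.424441; in regime p = Θ(1/n^{1}) E[X] stays bounded (at the triangle threshold p ~ 1/n).


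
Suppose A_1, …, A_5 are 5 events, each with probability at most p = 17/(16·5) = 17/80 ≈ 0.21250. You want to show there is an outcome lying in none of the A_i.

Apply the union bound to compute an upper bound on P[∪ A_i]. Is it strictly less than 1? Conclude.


Union bound: P[∪_{i=1}^{5} A_i] ≤ Σ_i P[A_i] ≤ 5·p = 5·(17/80) = 17/16.
Numerically: 17/16 ≈ 1.06250.
Is 17/16 < 1? NO.
Since the bound 17/16 is ≥ 1, the union bound is uninformative here; it does NOT by itself certify existence.

5·p = 17/16 ≈ 1.06250; existence NOT certified by the union bound.


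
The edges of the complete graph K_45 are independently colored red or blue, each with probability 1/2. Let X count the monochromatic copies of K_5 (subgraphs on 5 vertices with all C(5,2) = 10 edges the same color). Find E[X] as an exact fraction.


Let X = Σ_S X_S over the C(45, 5) = 1221759 subsets S of size 5, where X_S = 1 if the K_5 on S is monochromatic.
For a fixed S, the K_5 on S has C(5, 2) = 10 edges. P[all 10 edges red] = (1/2)^10, and likewise for blue, so P[monochromatic] = 2·(1/2)^10 = 2^{1 − 10} = 1/512.
Summing: E[X] = C(45, 5) · 2^{1 − 10} = 1221759 · 1/512 = 1221759/512.
Numerically: E[X] ≈ 2386.248.

E[X] = C(45,5)·2^(1−C(5,2)) = 1221759/512 ≈ 2386.248.


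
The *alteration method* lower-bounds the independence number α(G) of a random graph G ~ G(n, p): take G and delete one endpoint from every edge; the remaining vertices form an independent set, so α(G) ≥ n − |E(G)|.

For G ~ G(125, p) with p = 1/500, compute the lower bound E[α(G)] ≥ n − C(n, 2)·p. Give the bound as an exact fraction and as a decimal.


E[|E(G)|] = C(125, 2)·p = 7750 · (1/500) = 31/2.
E[α(G)] ≥ n − E[|E(G)|] = 125 − 31/2 = 219/2.
Numerically: ≈ 109.500.
(This is only a lower bound; the true E[α(G)] may be larger.)

E[α(G)] ≥ 219/2 ≈ 109.500.


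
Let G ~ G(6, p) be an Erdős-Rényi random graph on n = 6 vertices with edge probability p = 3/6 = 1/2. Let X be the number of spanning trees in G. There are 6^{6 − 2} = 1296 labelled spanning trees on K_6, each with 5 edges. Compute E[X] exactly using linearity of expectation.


K_6 has 6^{6 − 2} = 1296 labelled spanning trees.
For each such spanning tree H, let X_H = 1 if all 5 edges of H are present in G. Then P[X_H = 1] = p^{5} = (1/2)^{5} = 1/32.
By linearity of expectation: E[X] = Σ_H E[X_H] = 1296 · p^{5} = 1296 · 1/32 = 81/2.
Numerically: E[X] ≈ 40.5.

E[X] = 1296 · (1/2)^{5} = 81/2 ≈ 40.5.


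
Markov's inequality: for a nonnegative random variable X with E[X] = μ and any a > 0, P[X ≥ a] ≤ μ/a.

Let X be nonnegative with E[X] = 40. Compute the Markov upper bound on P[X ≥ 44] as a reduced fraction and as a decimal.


μ = E[X] = 40, a = 44.
Markov: P[X ≥ 44] ≤ μ/a = (40)/44 = 10/11.
Numerically: ≈ 0.90909.
(Since a = 44 > μ = 40.00000, the bound 10/11 is < 1 and informative.)

P[X ≥ 44] ≤ 10/11 ≈ 0.90909.


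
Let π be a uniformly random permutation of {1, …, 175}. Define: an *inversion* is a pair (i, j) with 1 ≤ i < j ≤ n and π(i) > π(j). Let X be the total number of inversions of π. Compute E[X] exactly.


Write X = Σ X_I over the C(175, 2) = 15225 pairs i < j, with X_I the indicator of one inversion.
There are 15225 indicators.
For each fixed pair i < j, the values π(i) and π(j) are two distinct elements of {1, …, 175} in uniformly random order; by symmetry P[π(i) > π(j)] = 1/2.
By linearity: E[X] = 15225 · (1/2) = C(175, 2) · (1/2) = 15225/2 = 15225/2 ≈ 7612.500000.

E[X] = 15225/2 = 7612.500000.


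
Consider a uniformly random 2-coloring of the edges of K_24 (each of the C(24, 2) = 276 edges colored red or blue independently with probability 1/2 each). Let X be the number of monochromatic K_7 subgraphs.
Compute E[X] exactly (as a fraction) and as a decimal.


Let X = Σ_S X_S over the C(24, 7) = 346104 subsets S of size 7, where X_S = 1 if the K_7 on S is monochromatic.
For a fixed S, the K_7 on S has C(7, 2) = 21 edges. P[all 21 edges red] = (1/2)^21, and likewise for blue, so P[monochromatic] = 2·(1/2)^21 = 2^{1 − 21} = 1/1048576.
By linearity of expectation: E[X] = C(24, 7) · 2^{1 − 21} = 346104 · 1/1048576 = 43263/131072.
Numerically: E[X] ≈ 0.33007.

E[X] = C(24,7)·2^(1−C(7,2)) = 43263/131072 ≈ 0.33007.


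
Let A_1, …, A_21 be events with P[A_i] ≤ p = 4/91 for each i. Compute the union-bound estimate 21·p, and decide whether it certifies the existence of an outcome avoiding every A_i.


Union bound: P[∪_{i=1}^{21} A_i] ≤ Σ_i P[A_i] ≤ 21·p = 21·(4/91) = 12/13.
Numerically: 12/13 ≈ 0.9230769.
Is 12/13 < 1? YES.
Since P[∪ A_i] ≤ 12/13 < 1, the complement has P[∩ A_i^c] ≥ 1 − 12/13 = 1/13 > 0, so some outcome avoids every A_i.

21·p = 12/13 ≈ 0.9230769; existence CERTIFIED by the union bound.


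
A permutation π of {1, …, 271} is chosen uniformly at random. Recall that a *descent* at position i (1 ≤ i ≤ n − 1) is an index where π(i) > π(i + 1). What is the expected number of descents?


Write X = Σ X_I over i = 1, …, 270, with X_I the indicator of one descent.
There are 270 indicators.
For each fixed i, the pair (π(i), π(i+1)) is a uniformly random ordered pair of distinct values from {1, …, 271}; by symmetry P[π(i) > π(i+1)] = 1/2.
By linearity: E[X] = 270 · (1/2) = (271 − 1) · (1/2) = 135 ≈ 135.00000.

E[X] = 135 = 135.00000.


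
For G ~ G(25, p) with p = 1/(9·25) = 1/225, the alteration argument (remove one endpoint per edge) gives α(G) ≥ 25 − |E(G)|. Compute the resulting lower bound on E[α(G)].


E[|E(G)|] = C(25, 2)·p = 300 · (1/225) = 4/3.
E[α(G)] ≥ n − E[|E(G)|] = 25 − 4/3 = 71/3.
Numerically: ≈ 23.667.
(This is only a lower bound; the true E[α(G)] may be larger.)

E[α(G)] ≥ 71/3 ≈ 23.667.


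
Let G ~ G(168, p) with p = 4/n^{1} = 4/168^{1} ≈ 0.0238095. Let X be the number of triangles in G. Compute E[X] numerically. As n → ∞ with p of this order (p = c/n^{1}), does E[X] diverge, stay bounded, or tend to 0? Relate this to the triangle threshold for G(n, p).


Number of potential triangles: C(168, 3) = 776216.
Each occurs with probability p³ ≈ (0.0238095)³ ≈ 1.34974625e-05.
By linearity: E[X] = C(168, 3)·p³ ≈ 776216 · 1.34974625e-05 ≈ 10.476946.
Here α = 1, so p = 4/n is exactly at the triangle threshold p ~ 1/n. Asymptotically E[X] → c³/6 = 4³/6 = 32/3 ≈ 10.666667, a bounded constant. In this regime the triangle count is asymptotically Poisson(c³/6).

E[X] ≈ 10.476946; in regime p = Θ(1/n^{1}) E[X] stays bounded (at the triangle threshold p ~ 1/n).


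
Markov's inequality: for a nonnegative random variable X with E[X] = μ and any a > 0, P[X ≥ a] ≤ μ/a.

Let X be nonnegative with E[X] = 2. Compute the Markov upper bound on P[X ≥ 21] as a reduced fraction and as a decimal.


μ = E[X] = 2, a = 21.
Markov: P[X ≥ 21] ≤ μ/a = (2)/21 = 2/21.
Numerically: ≈ 0.0952.
(Since a = 21 > μ = 2.0000, the bound 2/21 is < 1 and informative.)

P[X ≥ 21] ≤ 2/21 ≈ 0.0952.


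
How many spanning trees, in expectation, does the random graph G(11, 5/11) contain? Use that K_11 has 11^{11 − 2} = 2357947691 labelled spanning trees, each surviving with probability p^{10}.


K_11 has 11^{11 − 2} = 2357947691 labelled spanning trees.
For each such spanning tree H, let X_H = 1 if all 10 edges of H are present in G. Then P[X_H = 1] = p^{10} = (5/11)^{10} = 9765625/25937424601.
By linearity of expectation: E[X] = Σ_H E[X_H] = 2357947691 · p^{10} = 2357947691 · 9765625/25937424601 = 9765625/11.
Numerically: E[X] ≈ 887784.

E[X] = 2357947691 · (5/11)^{10} = 9765625/11 ≈ 887784.


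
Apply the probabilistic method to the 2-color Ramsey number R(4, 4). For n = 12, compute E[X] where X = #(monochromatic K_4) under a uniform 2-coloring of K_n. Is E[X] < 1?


E[X] = C(12, 4) · 2^{1 − 6} = 495 · 2^{−5} = 495/32.
As a reduced fraction: E[X] = 495/32 ≈ 15.469.
Is E[X] < 1? NO.
Since E[X] ≥ 1, the first-moment bound is inconclusive at n = 12; it does NOT by itself certify R(4, 4) > 12.

E[X] = 495/32 ≈ 15.469; E[X] ≥ 1; first-moment method inconclusive here.


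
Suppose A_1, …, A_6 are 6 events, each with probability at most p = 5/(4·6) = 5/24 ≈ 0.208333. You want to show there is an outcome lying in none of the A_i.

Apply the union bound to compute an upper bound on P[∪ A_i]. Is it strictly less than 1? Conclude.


Union bound: P[∪_{i=1}^{6} A_i] ≤ Σ_i P[A_i] ≤ 6·p = 6·(5/24) = 5/4.
Numerically: 5/4 ≈ 1.250000.
Is 5/4 < 1? NO.
Since the bound 5/4 is ≥ 1, the union bound is uninformative here; it does NOT by itself certify existence.

6·p = 5/4 ≈ 1.250000; existence NOT certified by the union bound.


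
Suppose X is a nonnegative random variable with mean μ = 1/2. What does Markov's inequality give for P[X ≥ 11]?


μ = E[X] = 1/2, a = 11.
Markov: P[X ≥ 11] ≤ μ/a = (1/2)/11 = 1/22.
Numerically: ≈ 0.0455.
(Since a = 11 > μ = 0.5000, the bound 1/22 is < 1 and informative.)

P[X ≥ 11] ≤ 1/22 ≈ 0.0455.


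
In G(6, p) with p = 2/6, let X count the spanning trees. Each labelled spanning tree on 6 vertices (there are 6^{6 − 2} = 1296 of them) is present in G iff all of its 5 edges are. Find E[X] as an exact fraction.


K_6 has 6^{6 − 2} = 1296 labelled spanning trees.
For each such spanning tree H, let X_H = 1 if all 5 edges of H are present in G. Then P[X_H = 1] = p^{5} = (1/3)^{5} = 1/243.
By linearity: E[X] = Σ_H E[X_H] = 1296 · p^{5} = 1296 · 1/243 = 16/3.
Numerically: E[X] ≈ 5.3333.

E[X] = 1296 · (1/3)^{5} = 16/3 ≈ 5.3333.


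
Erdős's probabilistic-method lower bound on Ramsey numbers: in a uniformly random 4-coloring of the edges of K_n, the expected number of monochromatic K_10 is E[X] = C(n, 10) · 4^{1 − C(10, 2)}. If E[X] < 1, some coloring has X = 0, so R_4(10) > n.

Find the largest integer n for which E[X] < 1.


We need C(n, 10) · 4^{1 − 45} < 1, i.e. C(n, 10) < 4^{45 − 1} = 309485009821345068724781056.
Check values of n near the boundary:
  n = 2019: C(2019, 10) = 303322949179835278009229628; 303322949179835278009229628 < 309485009821345068724781056? YES
  n = 2020: C(2020, 10) = 304832018578739931133653656; 304832018578739931133653656 < 309485009821345068724781056? YES
  n = 2021: C(2021, 10) = 306347841644770462864800616; 306347841644770462864800616 < 309485009821345068724781056? YES
  n = 2022: C(2022, 10) = 307870445231474093395937796; 307870445231474093395937796 < 309485009821345068724781056? YES
  n = 2023: C(2023, 10) = 309399856285778485315440716; 309399856285778485315440716 < 309485009821345068724781056? YES
  n = 2024: C(2024, 10) = 310936101848269937576192656; 310936101848269937576192656 < 309485009821345068724781056? NO
  n = 2025: C(2025, 10) = 312479209053472269772600560; 312479209053472269772600560 < 309485009821345068724781056? NO
The largest n with C(n, 10) < 309485009821345068724781056 is n = 2023 (where E[X] = 77349964071444621328860179/77371252455336267181195264 ≈ 0.9997). Hence R_4(10) > 2023, i.e. R_4(10) ≥ 2024.

Largest n = 2023; hence R_4(10) > 2023.
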